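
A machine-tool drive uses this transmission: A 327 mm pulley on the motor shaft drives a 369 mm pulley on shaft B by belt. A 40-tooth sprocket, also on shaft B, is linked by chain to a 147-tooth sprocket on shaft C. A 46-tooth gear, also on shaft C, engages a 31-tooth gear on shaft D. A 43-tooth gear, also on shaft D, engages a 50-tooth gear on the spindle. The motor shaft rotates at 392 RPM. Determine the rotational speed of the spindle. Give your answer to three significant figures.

121 RPM

the motor shaft → shaft B (belt, 369/327): 392 ÷ 1.1284 = 347.38 RPM
shaft B → shaft C (chain, 147/40): 347.38 ÷ 3.675 = 94.526 RPM
shaft C → shaft D (gear mesh, 31/46): 94.526 ÷ 0.67391 = 140.26 RPM
shaft D → the spindle (gear mesh, 50/43): 140.26 ÷ 1.1628 = 120.63 RPM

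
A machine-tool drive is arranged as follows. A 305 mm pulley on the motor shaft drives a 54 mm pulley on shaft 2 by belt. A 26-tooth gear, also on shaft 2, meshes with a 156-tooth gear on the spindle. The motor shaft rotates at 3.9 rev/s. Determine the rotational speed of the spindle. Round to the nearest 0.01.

3.67 rev/s

Belt: ratio = 54/305 = 0.17705, so shaft 2 turns at 3.9 / 0.17705 = 22.028 rev/s.
Gear mesh: ratio = 156/26 = 6, so the spindle turns at 22.028 / 6 = 3.6713 rev/s.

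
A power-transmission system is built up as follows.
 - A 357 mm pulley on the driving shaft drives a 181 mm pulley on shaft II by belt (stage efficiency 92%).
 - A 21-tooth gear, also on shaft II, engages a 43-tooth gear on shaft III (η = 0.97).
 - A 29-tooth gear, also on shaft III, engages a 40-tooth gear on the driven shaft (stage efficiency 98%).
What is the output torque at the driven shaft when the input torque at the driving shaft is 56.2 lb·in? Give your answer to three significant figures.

belt 181/357 = 0.507 → τ = 56.2·0.507·0.92 = 26.214 lb·in
gear mesh 43/21 = 2.0476 → τ = 26.214·2.0476·0.97 = 52.066 lb·in
gear mesh 40/29 = 1.3793 → τ = 52.066·1.3793·0.98 = 70.379 lb·in

70.4 lb·in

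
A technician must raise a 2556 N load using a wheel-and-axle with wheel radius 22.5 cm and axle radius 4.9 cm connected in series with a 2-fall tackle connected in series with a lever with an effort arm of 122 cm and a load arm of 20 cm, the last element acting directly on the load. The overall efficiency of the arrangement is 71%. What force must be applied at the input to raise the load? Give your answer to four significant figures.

Wheel-and-axle MA = R/r = 22.5/4.9 = 4.5918.
Block-and-tackle MA = number of supporting rope parts = 2.
Lever MA = effort arm / load arm = 122/20 = 6.1.
Combined ideal MA = 4.5918 × 2 × 6.1 = 56.02.
Actual MA = 56.02 × 0.71 = 39.774.
Effort = load / actual MA = 2556 / 39.774 = 64.262 N.

64.26 N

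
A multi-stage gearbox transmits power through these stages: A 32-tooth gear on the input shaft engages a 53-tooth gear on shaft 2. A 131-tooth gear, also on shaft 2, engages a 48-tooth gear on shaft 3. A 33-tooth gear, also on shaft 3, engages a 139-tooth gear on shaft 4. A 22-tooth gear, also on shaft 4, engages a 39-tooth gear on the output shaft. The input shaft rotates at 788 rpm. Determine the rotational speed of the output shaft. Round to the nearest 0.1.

173.9 rpm

Gear mesh: ratio = 53/32 = 1.6562, so shaft 2 turns at 788 / 1.6562 = 475.77 rpm.
Gear mesh: ratio = 48/131 = 0.36641, so shaft 3 turns at 475.77 / 0.36641 = 1298.5 rpm.
Gear mesh: ratio = 139/33 = 4.2121, so shaft 4 turns at 1298.5 / 4.2121 = 308.27 rpm.
Gear mesh: ratio = 39/22 = 1.7727, so the output shaft turns at 308.27 / 1.7727 = 173.9 rpm.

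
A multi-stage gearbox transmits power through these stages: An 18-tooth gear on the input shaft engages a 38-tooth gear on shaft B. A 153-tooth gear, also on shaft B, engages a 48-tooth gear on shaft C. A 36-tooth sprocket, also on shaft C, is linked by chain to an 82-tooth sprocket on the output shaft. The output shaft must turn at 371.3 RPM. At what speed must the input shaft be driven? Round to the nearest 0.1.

560.1 RPM

Overall ratio R = 2.1111 × 0.31373 × 2.2778 = 1.5086.
Required input speed = output speed × R = 371.3 × 1.5086 = 560.14 RPM.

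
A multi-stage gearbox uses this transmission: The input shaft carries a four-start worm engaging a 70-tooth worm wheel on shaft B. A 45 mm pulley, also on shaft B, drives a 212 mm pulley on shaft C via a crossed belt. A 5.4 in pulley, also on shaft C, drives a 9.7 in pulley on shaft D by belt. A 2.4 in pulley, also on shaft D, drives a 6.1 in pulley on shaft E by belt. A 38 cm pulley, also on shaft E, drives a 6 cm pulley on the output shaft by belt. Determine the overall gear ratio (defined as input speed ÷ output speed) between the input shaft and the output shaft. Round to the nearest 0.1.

Each stage contributes driven/driver: worm 70/4 = 17.5, belt 212/45 = 4.7111, belt 9.7/5.4 = 1.7963, belt 6.1/2.4 = 2.5417, belt 6/38 = 0.15789.
Overall: 17.5 × 4.7111 × 1.7963 × 2.5417 × 0.15789 = 59.433.

59.4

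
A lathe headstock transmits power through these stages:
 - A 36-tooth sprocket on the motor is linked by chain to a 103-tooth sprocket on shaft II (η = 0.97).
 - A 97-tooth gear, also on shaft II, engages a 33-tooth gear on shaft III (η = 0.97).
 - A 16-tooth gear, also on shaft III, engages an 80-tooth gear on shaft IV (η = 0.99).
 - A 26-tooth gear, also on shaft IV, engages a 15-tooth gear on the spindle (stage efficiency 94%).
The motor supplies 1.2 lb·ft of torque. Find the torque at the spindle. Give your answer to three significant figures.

2.95 lb·ft

Chain: ratio = 103/36 = 2.8611; torque at shaft II = 1.2 × 2.8611 × 0.97 = 3.3303 lb·ft.
Gear mesh: ratio = 33/97 = 0.34021; torque at shaft III = 3.3303 × 0.34021 × 0.97 = 1.099 lb·ft.
Gear mesh: ratio = 80/16 = 5; torque at shaft IV = 1.099 × 5 × 0.99 = 5.4401 lb·ft.
Gear mesh: ratio = 15/26 = 0.57692; torque at the spindle = 5.4401 × 0.57692 × 0.94 = 2.9502 lb·ft.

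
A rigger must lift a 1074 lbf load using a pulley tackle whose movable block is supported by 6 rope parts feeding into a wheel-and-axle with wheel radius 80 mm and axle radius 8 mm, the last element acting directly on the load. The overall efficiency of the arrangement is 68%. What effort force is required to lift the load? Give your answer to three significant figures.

Block-and-tackle MA = number of supporting rope parts = 6.
Wheel-and-axle MA = R/r = 80/8 = 10.
Combined ideal MA = 6 × 10 = 60.
Actual MA = 60 × 0.68 = 40.8.
Effort = load / actual MA = 1074 / 40.8 = 26.324 lbf.

26.3 lbf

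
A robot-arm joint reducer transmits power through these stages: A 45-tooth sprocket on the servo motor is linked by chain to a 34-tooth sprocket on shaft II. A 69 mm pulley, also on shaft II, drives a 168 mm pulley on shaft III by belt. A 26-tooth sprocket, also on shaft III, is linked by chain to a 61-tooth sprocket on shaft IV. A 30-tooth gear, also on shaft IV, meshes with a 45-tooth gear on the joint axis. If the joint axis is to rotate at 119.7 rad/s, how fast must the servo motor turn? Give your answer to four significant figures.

774.9 rad/s

Overall ratio R = 0.75556 × 2.4348 × 2.3462 × 1.5 = 6.474.
Required input speed = output speed × R = 119.7 × 6.474 = 774.94 rad/s.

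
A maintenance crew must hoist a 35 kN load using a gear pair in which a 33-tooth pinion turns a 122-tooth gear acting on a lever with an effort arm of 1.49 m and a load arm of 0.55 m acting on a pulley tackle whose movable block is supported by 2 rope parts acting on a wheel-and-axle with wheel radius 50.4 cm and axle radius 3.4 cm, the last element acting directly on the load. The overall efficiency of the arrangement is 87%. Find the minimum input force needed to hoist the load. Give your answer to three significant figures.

0.135 kN

Gear pair MA = 122/33 = 3.697.
Lever MA = effort arm / load arm = 1.49/0.55 = 2.7091.
Block-and-tackle MA = number of supporting rope parts = 2.
Wheel-and-axle MA = R/r = 50.4/3.4 = 14.824.
Combined ideal MA = 3.697 × 2.7091 × 2 × 14.824 = 296.93.
Actual MA = 296.93 × 0.87 = 258.33.
Effort = load / actual MA = 35 / 258.33 = 0.13549 kN.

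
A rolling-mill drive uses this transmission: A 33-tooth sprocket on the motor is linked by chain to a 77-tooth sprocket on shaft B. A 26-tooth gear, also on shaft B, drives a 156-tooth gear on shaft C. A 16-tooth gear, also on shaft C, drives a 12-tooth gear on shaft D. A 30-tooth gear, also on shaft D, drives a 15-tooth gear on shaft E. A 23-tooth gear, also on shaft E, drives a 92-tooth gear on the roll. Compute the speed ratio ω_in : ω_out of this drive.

21

Each stage contributes driven/driver: chain 77/33 = 2.3333, gear mesh 156/26 = 6, gear mesh 12/16 = 0.75, gear mesh 15/30 = 0.5, gear mesh 92/23 = 4.
Overall: 2.3333 × 6 × 0.75 × 0.5 × 4 = 21.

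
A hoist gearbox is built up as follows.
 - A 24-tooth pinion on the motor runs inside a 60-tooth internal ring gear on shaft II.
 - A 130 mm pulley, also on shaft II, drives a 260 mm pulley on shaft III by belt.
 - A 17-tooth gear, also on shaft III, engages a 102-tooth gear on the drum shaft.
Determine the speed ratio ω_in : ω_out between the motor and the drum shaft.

Each stage contributes driven/driver: internal gear 60/24 = 2.5, belt 260/130 = 2, gear mesh 102/17 = 6.
Overall: 2.5 × 2 × 6 = 30.

30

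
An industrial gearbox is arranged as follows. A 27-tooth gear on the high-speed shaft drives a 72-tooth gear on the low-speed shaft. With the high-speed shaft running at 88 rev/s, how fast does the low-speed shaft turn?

Gear mesh: ratio = 72/27 = 2.6667, so the low-speed shaft turns at 88 / 2.6667 = 33 rev/s.

33 rev/s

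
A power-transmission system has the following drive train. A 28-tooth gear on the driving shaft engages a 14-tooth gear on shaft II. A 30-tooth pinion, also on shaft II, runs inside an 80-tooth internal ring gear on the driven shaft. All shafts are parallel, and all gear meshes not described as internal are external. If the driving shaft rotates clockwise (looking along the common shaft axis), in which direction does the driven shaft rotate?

counterclockwise

the driving shaft → shaft II: external mesh, 1 reversal → CCW.
shaft II → the driven shaft: internal mesh, same direction → CCW.
1 reversal in total — an odd number — so the driven shaft turns opposite to the driving shaft.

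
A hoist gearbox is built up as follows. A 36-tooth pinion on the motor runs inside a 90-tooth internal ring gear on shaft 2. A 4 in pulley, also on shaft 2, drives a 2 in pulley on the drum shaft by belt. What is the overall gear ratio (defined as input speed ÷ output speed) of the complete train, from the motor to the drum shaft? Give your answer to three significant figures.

1.25

Each stage contributes driven/driver: internal gear 90/36 = 2.5, belt 2/4 = 0.5.
Overall: 2.5 × 0.5 = 1.25.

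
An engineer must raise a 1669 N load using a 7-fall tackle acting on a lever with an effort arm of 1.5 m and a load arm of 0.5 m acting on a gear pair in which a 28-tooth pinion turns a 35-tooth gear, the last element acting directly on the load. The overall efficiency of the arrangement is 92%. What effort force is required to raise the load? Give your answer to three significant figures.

Block-and-tackle MA = number of supporting rope parts = 7.
Lever MA = effort arm / load arm = 1.5/0.5 = 3.
Gear pair MA = 35/28 = 1.25.
Combined ideal MA = 7 × 3 × 1.25 = 26.25.
Actual MA = 26.25 × 0.92 = 24.15.
Effort = load / actual MA = 1669 / 24.15 = 69.11 N.

69.1 N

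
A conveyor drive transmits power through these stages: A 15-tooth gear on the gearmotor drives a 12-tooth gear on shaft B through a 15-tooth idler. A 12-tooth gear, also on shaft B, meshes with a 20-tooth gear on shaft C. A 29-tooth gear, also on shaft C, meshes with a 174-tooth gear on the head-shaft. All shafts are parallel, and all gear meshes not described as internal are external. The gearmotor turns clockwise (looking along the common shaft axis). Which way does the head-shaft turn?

the gearmotor → shaft B: driver → idler → driven is 2 external meshes, 2 reversals → CW.
shaft B → shaft C: external mesh, 1 reversal → CCW.
shaft C → the head-shaft: external mesh, 1 reversal → CW.
4 reversals in total — an even number — so the head-shaft turns the same way as the gearmotor.

clockwise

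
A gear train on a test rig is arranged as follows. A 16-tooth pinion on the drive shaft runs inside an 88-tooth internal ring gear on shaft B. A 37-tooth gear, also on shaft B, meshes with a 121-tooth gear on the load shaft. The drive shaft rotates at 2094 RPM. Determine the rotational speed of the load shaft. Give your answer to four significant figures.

116.4 RPM

internal gear 88/16 = 5.5 → 2094/5.5 = 380.73 RPM
gear mesh 121/37 = 3.2703 → 380.73/3.2703 = 116.42 RPM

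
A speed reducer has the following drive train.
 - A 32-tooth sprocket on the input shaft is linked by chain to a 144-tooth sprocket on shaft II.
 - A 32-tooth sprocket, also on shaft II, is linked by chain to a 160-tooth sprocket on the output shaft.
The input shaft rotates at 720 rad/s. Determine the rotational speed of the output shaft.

the input shaft → shaft II (chain, 144/32): 720 ÷ 4.5 = 160 rad/s
shaft II → the output shaft (chain, 160/32): 160 ÷ 5 = 32 rad/s

32 rad/s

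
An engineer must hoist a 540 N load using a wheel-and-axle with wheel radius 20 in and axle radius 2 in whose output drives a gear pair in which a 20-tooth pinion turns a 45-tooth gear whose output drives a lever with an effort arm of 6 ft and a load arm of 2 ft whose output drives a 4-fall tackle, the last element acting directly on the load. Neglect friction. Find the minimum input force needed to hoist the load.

Wheel-and-axle MA = R/r = 20/2 = 10.
Gear pair MA = 45/20 = 2.25.
Lever MA = effort arm / load arm = 6/2 = 3.
Block-and-tackle MA = number of supporting rope parts = 4.
Combined ideal MA = 10 × 2.25 × 3 × 4 = 270.
Effort = load / MA = 540 / 270 = 2 N.

2 N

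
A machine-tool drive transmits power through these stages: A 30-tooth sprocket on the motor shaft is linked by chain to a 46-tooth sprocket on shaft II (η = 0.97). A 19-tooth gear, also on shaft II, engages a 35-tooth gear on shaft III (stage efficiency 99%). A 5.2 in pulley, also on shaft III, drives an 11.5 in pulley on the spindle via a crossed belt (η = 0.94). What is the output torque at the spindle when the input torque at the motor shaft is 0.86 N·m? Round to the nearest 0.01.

After the chain (46/30): 0.86 × 1.5333 × 0.97 = 1.2791 N·m
After the gear mesh (35/19): 1.2791 × 1.8421 × 0.99 = 2.3327 N·m
After the belt (11.5/5.2): 2.3327 × 2.2115 × 0.94 = 4.8493 N·m

4.85 N·m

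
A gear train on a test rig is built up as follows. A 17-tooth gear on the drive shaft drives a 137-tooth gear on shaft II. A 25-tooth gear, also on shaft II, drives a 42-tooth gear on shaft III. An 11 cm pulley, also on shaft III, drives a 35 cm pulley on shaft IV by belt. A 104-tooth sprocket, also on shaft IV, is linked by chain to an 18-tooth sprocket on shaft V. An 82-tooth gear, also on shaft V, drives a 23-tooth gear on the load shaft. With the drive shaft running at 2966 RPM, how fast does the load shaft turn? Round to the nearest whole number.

1418 RPM

the drive shaft → shaft II (gear mesh, 137/17): 2966 ÷ 8.0588 = 368.04 RPM
shaft II → shaft III (gear mesh, 42/25): 368.04 ÷ 1.68 = 219.07 RPM
shaft III → shaft IV (belt, 35/11): 219.07 ÷ 3.1818 = 68.852 RPM
shaft IV → shaft V (chain, 18/104): 68.852 ÷ 0.17308 = 397.81 RPM
shaft V → the load shaft (gear mesh, 23/82): 397.81 ÷ 0.28049 = 1418.3 RPM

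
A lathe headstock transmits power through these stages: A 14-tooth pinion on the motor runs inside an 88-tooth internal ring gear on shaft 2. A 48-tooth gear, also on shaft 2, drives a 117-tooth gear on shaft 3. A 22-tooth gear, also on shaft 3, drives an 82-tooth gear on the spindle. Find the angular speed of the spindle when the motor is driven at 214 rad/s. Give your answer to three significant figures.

the motor → shaft 2 (internal gear, 88/14): 214 ÷ 6.2857 = 34.045 rad/s
shaft 2 → shaft 3 (gear mesh, 117/48): 34.045 ÷ 2.4375 = 13.967 rad/s
shaft 3 → the spindle (gear mesh, 82/22): 13.967 ÷ 3.7273 = 3.7473 rad/s

3.75 rad/s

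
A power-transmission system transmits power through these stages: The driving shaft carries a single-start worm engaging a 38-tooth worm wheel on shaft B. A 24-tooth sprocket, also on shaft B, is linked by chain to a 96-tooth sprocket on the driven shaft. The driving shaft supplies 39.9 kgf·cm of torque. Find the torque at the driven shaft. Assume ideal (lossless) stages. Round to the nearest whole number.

worm 38/1 = 38 → τ = 39.9·38 = 1516.2 kgf·cm
chain 96/24 = 4 → τ = 1516.2·4 = 6064.8 kgf·cm

6065 kgf·cm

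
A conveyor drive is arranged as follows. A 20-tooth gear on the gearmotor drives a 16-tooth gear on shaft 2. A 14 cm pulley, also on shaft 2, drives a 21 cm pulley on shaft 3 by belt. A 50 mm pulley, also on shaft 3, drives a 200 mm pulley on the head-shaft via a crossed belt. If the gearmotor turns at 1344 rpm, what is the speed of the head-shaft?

280 rpm

gear mesh 16/20 = 0.8 → 1344/0.8 = 1680 rpm
belt 21/14 = 1.5 → 1680/1.5 = 1120 rpm
belt 200/50 = 4 → 1120/4 = 280 rpm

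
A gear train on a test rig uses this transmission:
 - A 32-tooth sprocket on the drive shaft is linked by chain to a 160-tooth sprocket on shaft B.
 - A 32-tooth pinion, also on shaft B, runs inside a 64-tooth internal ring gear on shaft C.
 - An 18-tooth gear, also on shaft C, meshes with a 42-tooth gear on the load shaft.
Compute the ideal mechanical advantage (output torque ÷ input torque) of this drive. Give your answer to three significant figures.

23.3

Each stage contributes driven/driver: chain 160/32 = 5, internal gear 64/32 = 2, gear mesh 42/18 = 2.3333.
Overall: 5 × 2 × 2.3333 = 23.333.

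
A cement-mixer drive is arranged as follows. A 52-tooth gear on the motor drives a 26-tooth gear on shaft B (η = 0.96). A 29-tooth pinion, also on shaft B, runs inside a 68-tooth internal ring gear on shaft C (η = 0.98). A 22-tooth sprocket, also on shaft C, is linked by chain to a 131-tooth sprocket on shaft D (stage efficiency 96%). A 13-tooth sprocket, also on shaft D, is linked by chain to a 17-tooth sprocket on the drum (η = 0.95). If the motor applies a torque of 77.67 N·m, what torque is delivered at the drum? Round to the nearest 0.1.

Gear mesh: ratio = 26/52 = 0.5; torque at shaft B = 77.67 × 0.5 × 0.96 = 37.282 N·m.
Internal gear: ratio = 68/29 = 2.3448; torque at shaft C = 37.282 × 2.3448 × 0.98 = 85.671 N·m.
Chain: ratio = 131/22 = 5.9545; torque at shaft D = 85.671 × 5.9545 × 0.96 = 489.72 N·m.
Chain: ratio = 17/13 = 1.3077; torque at the drum = 489.72 × 1.3077 × 0.95 = 608.39 N·m.

608.4 N·m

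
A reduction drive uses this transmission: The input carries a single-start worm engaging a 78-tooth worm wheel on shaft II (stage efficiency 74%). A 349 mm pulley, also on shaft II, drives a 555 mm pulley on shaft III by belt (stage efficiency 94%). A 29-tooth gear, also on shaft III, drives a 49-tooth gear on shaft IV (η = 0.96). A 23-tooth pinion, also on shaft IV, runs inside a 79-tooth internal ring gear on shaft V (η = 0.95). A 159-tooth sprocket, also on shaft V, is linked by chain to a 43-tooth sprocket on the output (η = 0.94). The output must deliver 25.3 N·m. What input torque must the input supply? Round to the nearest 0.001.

Overall ratio R = 78 × 1.5903 × 1.6897 × 3.4348 × 0.27044 = 194.68; overall efficiency η = 0.74 × 0.94 × 0.96 × 0.95 × 0.94 = 0.5963.
Input torque = output torque / (R × η) = 25.3 / (194.68 × 0.5963) = 0.21793 N·m.

0.218 N·m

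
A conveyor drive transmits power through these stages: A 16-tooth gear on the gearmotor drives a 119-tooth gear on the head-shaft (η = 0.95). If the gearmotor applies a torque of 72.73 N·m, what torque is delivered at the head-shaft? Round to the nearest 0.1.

After the gear mesh (119/16): 72.73 × 7.4375 × 0.95 = 513.88 N·m

513.9 N·m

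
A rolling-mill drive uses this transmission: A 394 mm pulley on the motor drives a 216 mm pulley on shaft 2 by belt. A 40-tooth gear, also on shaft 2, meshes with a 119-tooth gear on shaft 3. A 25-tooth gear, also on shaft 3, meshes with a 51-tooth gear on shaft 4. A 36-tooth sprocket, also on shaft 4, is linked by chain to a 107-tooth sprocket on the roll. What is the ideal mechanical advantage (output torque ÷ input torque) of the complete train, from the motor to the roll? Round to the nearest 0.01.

Each stage contributes driven/driver: belt 216/394 = 0.54822, gear mesh 119/40 = 2.975, gear mesh 51/25 = 2.04, chain 107/36 = 2.9722.
Overall: 0.54822 × 2.975 × 2.04 × 2.9722 = 9.8891.

9.89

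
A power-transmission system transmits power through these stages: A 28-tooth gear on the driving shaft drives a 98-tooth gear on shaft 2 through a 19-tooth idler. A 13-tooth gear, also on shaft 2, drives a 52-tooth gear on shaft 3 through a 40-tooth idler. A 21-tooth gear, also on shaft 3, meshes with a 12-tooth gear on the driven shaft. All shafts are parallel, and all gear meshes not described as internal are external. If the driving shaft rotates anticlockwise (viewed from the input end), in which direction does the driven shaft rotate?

the driving shaft → shaft 2: driver → idler → driven is 2 external meshes, 2 reversals → CCW.
shaft 2 → shaft 3: driver → idler → driven is 2 external meshes, 2 reversals → CCW.
shaft 3 → the driven shaft: external mesh, 1 reversal → CW.
5 reversals in total — an odd number — so the driven shaft turns opposite to the driving shaft.

clockwise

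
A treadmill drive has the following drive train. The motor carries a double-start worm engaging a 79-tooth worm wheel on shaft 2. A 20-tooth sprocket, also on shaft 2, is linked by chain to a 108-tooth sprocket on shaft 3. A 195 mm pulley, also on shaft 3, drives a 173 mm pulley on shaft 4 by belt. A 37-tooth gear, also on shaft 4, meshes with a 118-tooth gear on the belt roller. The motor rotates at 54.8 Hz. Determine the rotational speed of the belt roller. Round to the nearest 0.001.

0.091 Hz

the motor → shaft 2 (worm, 79/2): 54.8 ÷ 39.5 = 1.3873 Hz
shaft 2 → shaft 3 (chain, 108/20): 1.3873 ÷ 5.4 = 0.25692 Hz
shaft 3 → shaft 4 (belt, 173/195): 0.25692 ÷ 0.88718 = 0.28959 Hz
shaft 4 → the belt roller (gear mesh, 118/37): 0.28959 ÷ 3.1892 = 0.090803 Hz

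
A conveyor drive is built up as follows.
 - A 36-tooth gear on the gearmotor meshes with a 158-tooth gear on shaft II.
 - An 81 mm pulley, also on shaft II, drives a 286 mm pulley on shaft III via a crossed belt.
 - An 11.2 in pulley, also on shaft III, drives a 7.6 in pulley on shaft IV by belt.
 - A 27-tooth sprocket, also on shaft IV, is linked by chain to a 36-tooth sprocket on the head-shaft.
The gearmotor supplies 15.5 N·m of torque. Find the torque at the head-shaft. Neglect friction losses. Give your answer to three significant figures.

217 N·m

Gear mesh: ratio = 158/36 = 4.3889; torque at shaft II = 15.5 × 4.3889 = 68.028 N·m.
Belt: ratio = 286/81 = 3.5309; torque at shaft III = 68.028 × 3.5309 = 240.2 N·m.
Belt: ratio = 7.6/11.2 = 0.67857; torque at shaft IV = 240.2 × 0.67857 = 162.99 N·m.
Chain: ratio = 36/27 = 1.3333; torque at the head-shaft = 162.99 × 1.3333 = 217.32 N·m.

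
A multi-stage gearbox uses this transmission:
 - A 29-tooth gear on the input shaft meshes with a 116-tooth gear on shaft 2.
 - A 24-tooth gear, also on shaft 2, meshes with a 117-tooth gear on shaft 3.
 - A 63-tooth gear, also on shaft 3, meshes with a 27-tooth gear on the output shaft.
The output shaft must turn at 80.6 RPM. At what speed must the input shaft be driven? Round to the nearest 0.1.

673.6 RPM

Overall ratio R = 4 × 4.875 × 0.42857 = 8.3571.
Required input speed = output speed × R = 80.6 × 8.3571 = 673.59 RPM.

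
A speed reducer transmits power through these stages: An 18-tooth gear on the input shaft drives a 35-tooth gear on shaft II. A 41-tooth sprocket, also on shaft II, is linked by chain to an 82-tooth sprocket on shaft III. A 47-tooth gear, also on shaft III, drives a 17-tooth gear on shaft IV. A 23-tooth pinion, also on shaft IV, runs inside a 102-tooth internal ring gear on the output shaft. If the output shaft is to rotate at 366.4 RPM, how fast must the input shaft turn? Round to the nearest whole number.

2286 RPM

Overall ratio R = 1.9444 × 2 × 0.3617 × 4.4348 = 6.2381.
Required input speed = output speed × R = 366.4 × 6.2381 = 2285.6 RPM.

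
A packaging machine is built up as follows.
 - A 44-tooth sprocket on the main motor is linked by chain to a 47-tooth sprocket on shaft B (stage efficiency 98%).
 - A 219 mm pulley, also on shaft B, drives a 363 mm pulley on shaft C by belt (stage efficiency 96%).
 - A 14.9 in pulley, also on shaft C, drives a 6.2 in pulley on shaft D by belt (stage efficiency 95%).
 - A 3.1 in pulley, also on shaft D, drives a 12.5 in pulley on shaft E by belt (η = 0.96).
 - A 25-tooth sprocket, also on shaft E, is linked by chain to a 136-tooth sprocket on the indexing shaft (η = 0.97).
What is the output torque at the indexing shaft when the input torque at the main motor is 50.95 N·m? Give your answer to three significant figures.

685 N·m

chain 47/44 = 1.0682 → τ = 50.95·1.0682·0.98 = 53.335 N·m
belt 363/219 = 1.6575 → τ = 53.335·1.6575·0.96 = 84.869 N·m
belt 6.2/14.9 = 0.41611 → τ = 84.869·0.41611·0.95 = 33.549 N·m
belt 12.5/3.1 = 4.0323 → τ = 33.549·4.0323·0.96 = 129.87 N·m
chain 136/25 = 5.44 → τ = 129.87·5.44·0.97 = 685.28 N·m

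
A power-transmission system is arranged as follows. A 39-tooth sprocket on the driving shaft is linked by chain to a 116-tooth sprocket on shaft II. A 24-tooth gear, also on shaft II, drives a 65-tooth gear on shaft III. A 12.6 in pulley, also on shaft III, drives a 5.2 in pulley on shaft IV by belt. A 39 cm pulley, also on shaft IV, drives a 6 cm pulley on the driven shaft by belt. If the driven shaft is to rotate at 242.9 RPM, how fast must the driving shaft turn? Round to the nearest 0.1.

Overall ratio R = 2.9744 × 2.7083 × 0.4127 × 0.15385 = 0.51146.
Required input speed = output speed × R = 242.9 × 0.51146 = 124.23 RPM.

124.2 RPM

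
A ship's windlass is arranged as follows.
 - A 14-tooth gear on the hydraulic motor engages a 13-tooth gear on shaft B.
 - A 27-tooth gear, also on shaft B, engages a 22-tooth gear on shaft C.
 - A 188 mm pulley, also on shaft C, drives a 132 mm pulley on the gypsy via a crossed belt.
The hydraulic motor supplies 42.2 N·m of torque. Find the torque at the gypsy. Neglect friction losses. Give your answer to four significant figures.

After the gear mesh (13/14): 42.2 × 0.92857 = 39.186 N·m
After the gear mesh (22/27): 39.186 × 0.81481 = 31.929 N·m
After the belt (132/188): 31.929 × 0.70213 = 22.418 N·m

22.42 N·m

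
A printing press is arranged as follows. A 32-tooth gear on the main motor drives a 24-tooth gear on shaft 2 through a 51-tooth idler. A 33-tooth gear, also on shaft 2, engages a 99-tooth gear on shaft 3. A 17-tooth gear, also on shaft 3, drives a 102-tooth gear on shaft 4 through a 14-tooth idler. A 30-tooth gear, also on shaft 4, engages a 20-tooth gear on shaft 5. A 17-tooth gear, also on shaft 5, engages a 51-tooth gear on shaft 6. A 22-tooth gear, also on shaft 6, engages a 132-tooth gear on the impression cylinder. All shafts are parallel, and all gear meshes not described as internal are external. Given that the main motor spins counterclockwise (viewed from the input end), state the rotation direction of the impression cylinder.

the main motor → shaft 2: driver → idler → driven is 2 external meshes, 2 reversals → CCW.
shaft 2 → shaft 3: external mesh, 1 reversal → CW.
shaft 3 → shaft 4: driver → idler → driven is 2 external meshes, 2 reversals → CW.
shaft 4 → shaft 5: external mesh, 1 reversal → CCW.
shaft 5 → shaft 6: external mesh, 1 reversal → CW.
shaft 6 → the impression cylinder: external mesh, 1 reversal → CCW.
8 reversals in total — an even number — so the impression cylinder turns the same way as the main motor.

counterclockwise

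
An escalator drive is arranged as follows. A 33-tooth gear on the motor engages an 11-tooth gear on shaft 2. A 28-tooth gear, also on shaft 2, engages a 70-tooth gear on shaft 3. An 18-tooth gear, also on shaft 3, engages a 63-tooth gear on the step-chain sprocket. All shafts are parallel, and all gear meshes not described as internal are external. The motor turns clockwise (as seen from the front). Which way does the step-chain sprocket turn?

the motor → shaft 2: external mesh, 1 reversal → CCW.
shaft 2 → shaft 3: external mesh, 1 reversal → CW.
shaft 3 → the step-chain sprocket: external mesh, 1 reversal → CCW.
3 reversals in total — an odd number — so the step-chain sprocket turns opposite to the motor.

anticlockwise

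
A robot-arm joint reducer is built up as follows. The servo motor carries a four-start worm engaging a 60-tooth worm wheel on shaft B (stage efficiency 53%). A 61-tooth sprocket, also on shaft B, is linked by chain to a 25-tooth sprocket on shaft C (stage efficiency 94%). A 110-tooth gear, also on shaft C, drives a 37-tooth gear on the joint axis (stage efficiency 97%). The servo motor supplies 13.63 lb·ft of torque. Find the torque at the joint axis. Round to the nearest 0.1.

13.6 lb·ft

worm 60/4 = 15 → τ = 13.63·15·0.53 = 108.36 lb·ft
chain 25/61 = 0.40984 → τ = 108.36·0.40984·0.94 = 41.745 lb·ft
gear mesh 37/110 = 0.33636 → τ = 41.745·0.33636·0.97 = 13.62 lb·ft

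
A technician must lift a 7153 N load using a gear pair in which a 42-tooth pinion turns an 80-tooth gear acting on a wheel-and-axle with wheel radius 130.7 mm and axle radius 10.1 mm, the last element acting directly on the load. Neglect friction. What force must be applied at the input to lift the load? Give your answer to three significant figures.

290 N

Gear pair MA = 80/42 = 1.9048.
Wheel-and-axle MA = R/r = 130.7/10.1 = 12.941.
Combined ideal MA = 1.9048 × 12.941 = 24.649.
Effort = load / MA = 7153 / 24.649 = 290.2 N.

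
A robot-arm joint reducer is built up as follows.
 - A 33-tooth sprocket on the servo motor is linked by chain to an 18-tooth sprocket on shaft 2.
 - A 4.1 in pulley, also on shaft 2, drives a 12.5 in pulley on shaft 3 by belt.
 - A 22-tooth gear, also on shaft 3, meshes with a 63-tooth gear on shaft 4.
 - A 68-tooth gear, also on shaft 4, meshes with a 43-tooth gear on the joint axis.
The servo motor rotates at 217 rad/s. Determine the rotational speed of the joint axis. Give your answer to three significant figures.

Chain: ratio = 18/33 = 0.54545, so shaft 2 turns at 217 / 0.54545 = 397.83 rad/s.
Belt: ratio = 12.5/4.1 = 3.0488, so shaft 3 turns at 397.83 / 3.0488 = 130.49 rad/s.
Gear mesh: ratio = 63/22 = 2.8636, so shaft 4 turns at 130.49 / 2.8636 = 45.568 rad/s.
Gear mesh: ratio = 43/68 = 0.63235, so the joint axis turns at 45.568 / 0.63235 = 72.061 rad/s.

72.1 rad/s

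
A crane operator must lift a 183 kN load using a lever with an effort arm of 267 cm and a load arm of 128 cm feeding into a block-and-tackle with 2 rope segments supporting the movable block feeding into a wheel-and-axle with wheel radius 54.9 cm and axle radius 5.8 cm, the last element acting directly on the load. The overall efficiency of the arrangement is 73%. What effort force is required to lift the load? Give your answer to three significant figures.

Lever MA = effort arm / load arm = 267/128 = 2.0859.
Block-and-tackle MA = number of supporting rope parts = 2.
Wheel-and-axle MA = R/r = 54.9/5.8 = 9.4655.
Combined ideal MA = 2.0859 × 2 × 9.4655 = 39.489.
Actual MA = 39.489 × 0.73 = 28.827.
Effort = load / actual MA = 183 / 28.827 = 6.3482 kN.

6.35 kN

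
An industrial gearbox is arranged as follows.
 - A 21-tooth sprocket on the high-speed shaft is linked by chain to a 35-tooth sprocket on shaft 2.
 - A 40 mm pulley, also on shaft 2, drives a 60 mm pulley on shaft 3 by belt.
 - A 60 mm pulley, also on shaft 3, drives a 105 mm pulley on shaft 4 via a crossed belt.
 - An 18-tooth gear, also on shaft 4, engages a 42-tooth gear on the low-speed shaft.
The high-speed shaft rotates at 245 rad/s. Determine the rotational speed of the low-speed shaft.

the high-speed shaft → shaft 2 (chain, 35/21): 245 ÷ 1.6667 = 147 rad/s
shaft 2 → shaft 3 (belt, 60/40): 147 ÷ 1.5 = 98 rad/s
shaft 3 → shaft 4 (belt, 105/60): 98 ÷ 1.75 = 56 rad/s
shaft 4 → the low-speed shaft (gear mesh, 42/18): 56 ÷ 2.3333 = 24 rad/s

24 rad/s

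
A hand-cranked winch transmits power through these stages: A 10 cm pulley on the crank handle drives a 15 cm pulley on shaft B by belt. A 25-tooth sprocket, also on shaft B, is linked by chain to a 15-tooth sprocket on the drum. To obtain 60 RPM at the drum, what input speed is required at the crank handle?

Overall ratio R = 1.5 × 0.6 = 0.9.
Required input speed = output speed × R = 60 × 0.9 = 54 RPM.

54 RPM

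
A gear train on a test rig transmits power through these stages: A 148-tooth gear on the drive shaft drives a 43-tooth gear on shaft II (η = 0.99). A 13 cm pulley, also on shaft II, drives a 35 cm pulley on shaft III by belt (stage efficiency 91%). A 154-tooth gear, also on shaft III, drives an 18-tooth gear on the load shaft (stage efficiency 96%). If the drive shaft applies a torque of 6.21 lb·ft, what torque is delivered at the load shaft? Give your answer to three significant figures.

After the gear mesh (43/148): 6.21 × 0.29054 × 0.99 = 1.7862 lb·ft
After the belt (35/13): 1.7862 × 2.6923 × 0.91 = 4.3762 lb·ft
After the gear mesh (18/154): 4.3762 × 0.11688 × 0.96 = 0.49105 lb·ft

0.491 lb·ft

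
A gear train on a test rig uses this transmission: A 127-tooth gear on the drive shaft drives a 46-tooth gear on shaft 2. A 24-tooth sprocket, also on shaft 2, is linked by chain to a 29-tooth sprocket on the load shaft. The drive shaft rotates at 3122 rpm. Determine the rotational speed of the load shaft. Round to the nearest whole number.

7133 rpm

the drive shaft → shaft 2 (gear mesh, 46/127): 3122 ÷ 0.3622 = 8619.4 rpm
shaft 2 → the load shaft (chain, 29/24): 8619.4 ÷ 1.2083 = 7133.3 rpm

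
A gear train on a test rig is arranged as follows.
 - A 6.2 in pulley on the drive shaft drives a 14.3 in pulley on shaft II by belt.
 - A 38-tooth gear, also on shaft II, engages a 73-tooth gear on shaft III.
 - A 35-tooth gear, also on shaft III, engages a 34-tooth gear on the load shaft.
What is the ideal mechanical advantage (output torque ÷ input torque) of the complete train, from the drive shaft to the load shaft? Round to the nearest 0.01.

Each stage contributes driven/driver: belt 14.3/6.2 = 2.3065, gear mesh 73/38 = 1.9211, gear mesh 34/35 = 0.97143.
Overall: 2.3065 × 1.9211 × 0.97143 = 4.3042.

4.30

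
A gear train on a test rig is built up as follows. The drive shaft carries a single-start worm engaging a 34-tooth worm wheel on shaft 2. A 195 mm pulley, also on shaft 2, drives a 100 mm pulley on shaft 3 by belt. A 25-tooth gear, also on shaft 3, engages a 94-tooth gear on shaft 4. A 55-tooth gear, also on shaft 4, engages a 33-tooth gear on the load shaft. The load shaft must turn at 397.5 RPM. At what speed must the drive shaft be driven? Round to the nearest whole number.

15636 RPM

Overall ratio R = 34 × 0.51282 × 3.76 × 0.6 = 39.335.
Required input speed = output speed × R = 397.5 × 39.335 = 15636 RPM.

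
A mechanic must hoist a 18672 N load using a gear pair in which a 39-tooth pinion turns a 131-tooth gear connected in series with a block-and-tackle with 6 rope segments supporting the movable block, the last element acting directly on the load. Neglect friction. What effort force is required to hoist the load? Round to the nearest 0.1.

Gear pair MA = 131/39 = 3.359.
Block-and-tackle MA = number of supporting rope parts = 6.
Combined ideal MA = 3.359 × 6 = 20.154.
Effort = load / MA = 18672 / 20.154 = 926.47 N.

926.5 N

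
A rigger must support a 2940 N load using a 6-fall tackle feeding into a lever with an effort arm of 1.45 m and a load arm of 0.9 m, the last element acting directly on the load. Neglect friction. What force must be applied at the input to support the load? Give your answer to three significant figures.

Block-and-tackle MA = number of supporting rope parts = 6.
Lever MA = effort arm / load arm = 1.45/0.9 = 1.6111.
Combined ideal MA = 6 × 1.6111 = 9.6667.
Effort = load / MA = 2940 / 9.6667 = 304.14 N.

304 N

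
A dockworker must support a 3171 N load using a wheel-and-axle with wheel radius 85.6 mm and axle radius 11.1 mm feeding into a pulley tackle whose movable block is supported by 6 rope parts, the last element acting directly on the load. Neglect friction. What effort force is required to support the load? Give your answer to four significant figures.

68.53 N

Wheel-and-axle MA = R/r = 85.6/11.1 = 7.7117.
Block-and-tackle MA = number of supporting rope parts = 6.
Combined ideal MA = 7.7117 × 6 = 46.27.
Effort = load / MA = 3171 / 46.27 = 68.532 N.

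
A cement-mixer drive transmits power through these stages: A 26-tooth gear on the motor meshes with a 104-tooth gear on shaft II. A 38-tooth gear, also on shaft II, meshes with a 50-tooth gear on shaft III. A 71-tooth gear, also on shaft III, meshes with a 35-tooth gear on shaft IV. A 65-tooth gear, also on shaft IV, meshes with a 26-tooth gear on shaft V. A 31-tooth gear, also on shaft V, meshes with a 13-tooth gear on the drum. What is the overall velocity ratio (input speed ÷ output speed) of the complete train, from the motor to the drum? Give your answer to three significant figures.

0.435

Each stage contributes driven/driver: gear mesh 104/26 = 4, gear mesh 50/38 = 1.3158, gear mesh 35/71 = 0.49296, gear mesh 26/65 = 0.4, gear mesh 13/31 = 0.41935.
Overall: 4 × 1.3158 × 0.49296 × 0.4 × 0.41935 = 0.43521.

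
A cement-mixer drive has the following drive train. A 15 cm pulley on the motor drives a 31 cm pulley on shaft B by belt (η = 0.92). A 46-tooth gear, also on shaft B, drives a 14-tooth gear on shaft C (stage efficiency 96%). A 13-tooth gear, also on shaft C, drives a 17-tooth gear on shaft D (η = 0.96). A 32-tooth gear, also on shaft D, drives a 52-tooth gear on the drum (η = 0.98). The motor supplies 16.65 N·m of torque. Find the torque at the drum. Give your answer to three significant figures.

18.5 N·m

After the belt (31/15): 16.65 × 2.0667 × 0.92 = 31.657 N·m
After the gear mesh (14/46): 31.657 × 0.30435 × 0.96 = 9.2494 N·m
After the gear mesh (17/13): 9.2494 × 1.3077 × 0.96 = 11.612 N·m
After the gear mesh (52/32): 11.612 × 1.625 × 0.98 = 18.491 N·m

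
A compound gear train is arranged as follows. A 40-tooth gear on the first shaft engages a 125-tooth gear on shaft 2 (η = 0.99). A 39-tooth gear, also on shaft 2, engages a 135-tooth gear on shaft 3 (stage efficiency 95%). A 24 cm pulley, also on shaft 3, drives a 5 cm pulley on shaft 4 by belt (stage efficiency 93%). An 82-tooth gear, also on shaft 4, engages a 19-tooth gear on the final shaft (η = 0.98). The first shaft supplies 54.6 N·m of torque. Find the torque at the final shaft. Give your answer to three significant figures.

24.4 N·m

After the gear mesh (125/40): 54.6 × 3.125 × 0.99 = 168.92 N·m
After the gear mesh (135/39): 168.92 × 3.4615 × 0.95 = 555.48 N·m
After the belt (5/24): 555.48 × 0.20833 × 0.93 = 107.62 N·m
After the gear mesh (19/82): 107.62 × 0.23171 × 0.98 = 24.439 N·m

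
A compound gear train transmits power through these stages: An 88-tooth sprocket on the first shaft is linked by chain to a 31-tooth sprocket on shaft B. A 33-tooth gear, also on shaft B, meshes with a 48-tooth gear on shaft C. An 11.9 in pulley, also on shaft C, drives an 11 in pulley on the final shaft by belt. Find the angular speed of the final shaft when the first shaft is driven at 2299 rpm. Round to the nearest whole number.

the first shaft → shaft B (chain, 31/88): 2299 ÷ 0.35227 = 6526.2 rpm
shaft B → shaft C (gear mesh, 48/33): 6526.2 ÷ 1.4545 = 4486.8 rpm
shaft C → the final shaft (belt, 11/11.9): 4486.8 ÷ 0.92437 = 4853.9 rpm

4854 rpm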